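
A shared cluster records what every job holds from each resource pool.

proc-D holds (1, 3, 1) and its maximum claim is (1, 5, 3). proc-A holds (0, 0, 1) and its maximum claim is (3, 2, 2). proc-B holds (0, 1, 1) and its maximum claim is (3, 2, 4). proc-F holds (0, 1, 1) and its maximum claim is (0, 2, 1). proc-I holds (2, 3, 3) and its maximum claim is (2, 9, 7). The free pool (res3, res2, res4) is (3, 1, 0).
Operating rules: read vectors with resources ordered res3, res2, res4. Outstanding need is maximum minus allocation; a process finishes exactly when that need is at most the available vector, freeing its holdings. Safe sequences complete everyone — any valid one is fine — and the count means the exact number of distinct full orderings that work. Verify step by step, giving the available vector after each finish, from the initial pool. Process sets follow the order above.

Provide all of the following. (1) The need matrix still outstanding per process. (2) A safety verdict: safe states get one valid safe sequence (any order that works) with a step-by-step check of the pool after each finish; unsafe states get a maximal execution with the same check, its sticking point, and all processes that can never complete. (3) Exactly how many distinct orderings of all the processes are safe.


(1) Need matrix, components ordered res3, res2, res4:
  proc-D: (0, 2, 2)
  proc-A: (3, 2, 1)
  proc-B: (3, 1, 3)
  proc-F: (0, 1, 0)
  proc-I: (0, 6, 4)
(2) SAFE, for example via the order proc-F, proc-A, proc-D, proc-B, proc-I.
Key observation: proc-F marks the first exact bind of the order: its need (0, 1, 0) fits the free (3, 1, 0) with zero slack on a requested resource.
Step-by-step check:
  pool = (3, 1, 0)
  proc-F needs (0, 1, 0) <= (3, 1, 0) -> finishes; pool += (0, 1, 1) = (3, 2, 1)
  proc-A needs (3, 2, 1) <= (3, 2, 1) -> finishes; pool += (0, 0, 1) = (3, 2, 2)
  proc-D needs (0, 2, 2) <= (3, 2, 2) -> finishes; pool += (1, 3, 1) = (4, 5, 3)
  proc-B needs (3, 1, 3) <= (4, 5, 3) -> finishes; pool += (0, 1, 1) = (4, 6, 4)
  proc-I needs (0, 6, 4) <= (4, 6, 4) -> finishes; pool += (2, 3, 3) = (6, 9, 7)
(3) The exact count: 1 of the possible complete orderings is a safe sequence.


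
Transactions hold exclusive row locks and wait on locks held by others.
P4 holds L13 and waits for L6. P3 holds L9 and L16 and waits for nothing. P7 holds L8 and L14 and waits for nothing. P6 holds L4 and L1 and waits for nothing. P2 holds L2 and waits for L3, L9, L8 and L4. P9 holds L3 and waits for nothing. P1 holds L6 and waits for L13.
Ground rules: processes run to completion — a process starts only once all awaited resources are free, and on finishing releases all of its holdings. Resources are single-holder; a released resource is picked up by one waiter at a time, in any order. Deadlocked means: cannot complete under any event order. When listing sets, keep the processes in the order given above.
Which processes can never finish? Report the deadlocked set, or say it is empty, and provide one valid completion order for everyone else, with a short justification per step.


Deadlocked: P4 and P1.
Key observation: nobody on the ring P4 -> P1 -> P4 can start until another member finishes, which never happens; no other process is dragged down with it.
A valid finishing order for the others: P7, P6, P3, P9, P2.
Verifying each step:
  P7: no waits; runs immediately, freeing L8 and L14
  P6: no waits; runs immediately, freeing L4 and L1
  P3: no waits; runs immediately, freeing L9 and L16
  P9: no waits; runs immediately, freeing L3
  P2 waits on L3, L9, L8 and L4 — all released -> runs and releases L2


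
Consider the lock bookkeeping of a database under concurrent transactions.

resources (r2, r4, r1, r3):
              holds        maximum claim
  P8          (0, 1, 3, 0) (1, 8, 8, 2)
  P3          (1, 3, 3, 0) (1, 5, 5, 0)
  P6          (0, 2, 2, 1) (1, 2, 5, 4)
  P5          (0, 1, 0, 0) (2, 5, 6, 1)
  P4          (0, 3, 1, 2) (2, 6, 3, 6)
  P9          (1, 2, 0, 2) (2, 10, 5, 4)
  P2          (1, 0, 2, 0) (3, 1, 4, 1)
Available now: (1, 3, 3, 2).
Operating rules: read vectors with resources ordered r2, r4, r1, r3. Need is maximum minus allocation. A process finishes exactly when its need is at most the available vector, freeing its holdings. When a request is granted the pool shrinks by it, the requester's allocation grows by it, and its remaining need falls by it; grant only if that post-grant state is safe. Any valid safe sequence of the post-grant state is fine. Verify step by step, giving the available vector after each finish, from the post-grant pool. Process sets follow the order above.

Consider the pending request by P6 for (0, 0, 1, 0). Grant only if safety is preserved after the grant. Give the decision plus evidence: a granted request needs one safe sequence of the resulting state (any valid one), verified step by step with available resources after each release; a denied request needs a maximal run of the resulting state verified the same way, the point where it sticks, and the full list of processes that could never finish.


GRANT. The post-grant state is safe; one safe sequence: P3, P2, P5, P8, P9, P4, P6.
Key observation: with (1, 3, 2, 2) left after the transfer, P3 can run at once — the state stays safe.
Step-by-step check of the post-grant state:
  pool = (1, 3, 2, 2)
  P3 needs (0, 2, 2, 0) <= (1, 3, 2, 2) -> finishes; pool += (1, 3, 3, 0) = (2, 6, 5, 2)
  P2 needs (2, 1, 2, 1) <= (2, 6, 5, 2) -> finishes; pool += (1, 0, 2, 0) = (3, 6, 7, 2)
  P5 needs (2, 4, 6, 1) <= (3, 6, 7, 2) -> finishes; pool += (0, 1, 0, 0) = (3, 7, 7, 2)
  P8 needs (1, 7, 5, 2) <= (3, 7, 7, 2) -> finishes; pool += (0, 1, 3, 0) = (3, 8, 10, 2)
  P9 needs (1, 8, 5, 2) <= (3, 8, 10, 2) -> finishes; pool += (1, 2, 0, 2) = (4, 10, 10, 4)
  P4 needs (2, 3, 2, 4) <= (4, 10, 10, 4) -> finishes; pool += (0, 3, 1, 2) = (4, 13, 11, 6)
  P6 needs (1, 0, 2, 3) <= (4, 13, 11, 6) -> finishes; pool += (0, 2, 3, 1) = (4, 15, 14, 7)


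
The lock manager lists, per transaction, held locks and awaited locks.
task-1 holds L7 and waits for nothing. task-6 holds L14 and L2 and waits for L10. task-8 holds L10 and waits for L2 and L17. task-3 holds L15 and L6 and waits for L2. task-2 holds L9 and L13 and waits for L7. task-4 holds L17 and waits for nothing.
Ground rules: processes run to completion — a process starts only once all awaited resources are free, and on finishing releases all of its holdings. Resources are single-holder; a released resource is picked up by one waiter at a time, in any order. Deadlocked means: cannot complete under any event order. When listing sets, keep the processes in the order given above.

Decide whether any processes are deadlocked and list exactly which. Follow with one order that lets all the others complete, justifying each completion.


The deadlocked set is task-6, task-8 and task-3.
Key observation: the knot is the closed ring of waits task-6 -> task-8 -> task-6; task-3 waits into the deadlock from upstream.
One completion order for the rest: task-1, task-2, task-4.
Check, step by step:
  run task-1 (it waits on nothing); releases L7
  task-2: everything it awaited (L7) is free; runs, freeing L9 and L13
  run task-4 (it waits on nothing); releases L17


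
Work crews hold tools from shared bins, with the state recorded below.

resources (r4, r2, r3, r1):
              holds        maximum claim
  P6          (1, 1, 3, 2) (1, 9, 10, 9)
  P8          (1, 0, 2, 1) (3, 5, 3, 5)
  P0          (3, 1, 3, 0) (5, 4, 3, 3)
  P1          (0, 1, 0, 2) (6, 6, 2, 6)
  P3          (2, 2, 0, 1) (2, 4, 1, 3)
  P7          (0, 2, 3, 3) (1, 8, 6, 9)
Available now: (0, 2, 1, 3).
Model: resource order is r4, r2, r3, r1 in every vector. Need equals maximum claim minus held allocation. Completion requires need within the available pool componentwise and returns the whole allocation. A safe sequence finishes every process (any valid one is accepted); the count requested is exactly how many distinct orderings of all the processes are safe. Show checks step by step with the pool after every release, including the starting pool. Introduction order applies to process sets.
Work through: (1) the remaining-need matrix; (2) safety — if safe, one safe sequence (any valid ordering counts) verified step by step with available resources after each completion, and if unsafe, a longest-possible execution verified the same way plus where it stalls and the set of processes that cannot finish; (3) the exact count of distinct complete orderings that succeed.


(1) Remaining need (order r4, r2, r3, r1):
  P6: (0, 8, 7, 7)
  P8: (2, 5, 1, 4)
  P0: (2, 3, 0, 3)
  P1: (6, 5, 2, 4)
  P3: (0, 2, 1, 2)
  P7: (1, 6, 3, 6)
(2) SAFE. One safe sequence: P3, P0, P8, P1, P7, P6.
Key observation: the order's first zero-slack moment is P3 ((0, 2, 1, 2) needed, (0, 2, 1, 3) free — a requested resource with nothing to spare).
Walking it through:
  pool = (0, 2, 1, 3)
  P3: need (0, 2, 1, 2) fits (0, 2, 1, 3); releases (2, 2, 0, 1), pool now (2, 4, 1, 4)
  P0: need (2, 3, 0, 3) fits (2, 4, 1, 4); releases (3, 1, 3, 0), pool now (5, 5, 4, 4)
  P8: need (2, 5, 1, 4) fits (5, 5, 4, 4); releases (1, 0, 2, 1), pool now (6, 5, 6, 5)
  P1: need (6, 5, 2, 4) fits (6, 5, 6, 5); releases (0, 1, 0, 2), pool now (6, 6, 6, 7)
  P7: need (1, 6, 3, 6) fits (6, 6, 6, 7); releases (0, 2, 3, 3), pool now (6, 8, 9, 10)
  P6: need (0, 8, 7, 7) fits (6, 8, 9, 10); releases (1, 1, 3, 2), pool now (7, 9, 12, 12)
(3) The exact count: 1 of the possible complete orderings is a safe sequence.


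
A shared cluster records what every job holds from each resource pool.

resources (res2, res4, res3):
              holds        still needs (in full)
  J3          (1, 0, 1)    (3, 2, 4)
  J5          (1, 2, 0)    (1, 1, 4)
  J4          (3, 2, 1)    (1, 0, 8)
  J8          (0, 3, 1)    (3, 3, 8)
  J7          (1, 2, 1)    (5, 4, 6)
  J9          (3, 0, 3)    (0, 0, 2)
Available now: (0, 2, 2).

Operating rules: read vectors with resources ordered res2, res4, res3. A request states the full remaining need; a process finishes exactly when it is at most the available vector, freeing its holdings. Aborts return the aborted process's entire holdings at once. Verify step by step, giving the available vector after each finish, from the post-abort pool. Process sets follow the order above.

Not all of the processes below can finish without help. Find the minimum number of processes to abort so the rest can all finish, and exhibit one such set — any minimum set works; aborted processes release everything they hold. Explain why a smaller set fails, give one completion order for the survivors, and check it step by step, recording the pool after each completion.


The answer: abort J8.
Key observation: J4 could never have finished before the abort; with (0, 3, 1) returned by J8, it fits at step 5.
No smaller set exists: with zero aborts the deadlock remains.
One survivor order: J9, J3, J5, J7, J4. Verifying each step (post-abort pool first):
  pool = (0, 5, 3)
  J9: need (0, 0, 2) fits (0, 5, 3); releases (3, 0, 3), pool now (3, 5, 6)
  J3: need (3, 2, 4) fits (3, 5, 6); releases (1, 0, 1), pool now (4, 5, 7)
  J5: need (1, 1, 4) fits (4, 5, 7); releases (1, 2, 0), pool now (5, 7, 7)
  J7: need (5, 4, 6) fits (5, 7, 7); releases (1, 2, 1), pool now (6, 9, 8)
  J4: need (1, 0, 8) fits (6, 9, 8); releases (3, 2, 1), pool now (9, 11, 9)


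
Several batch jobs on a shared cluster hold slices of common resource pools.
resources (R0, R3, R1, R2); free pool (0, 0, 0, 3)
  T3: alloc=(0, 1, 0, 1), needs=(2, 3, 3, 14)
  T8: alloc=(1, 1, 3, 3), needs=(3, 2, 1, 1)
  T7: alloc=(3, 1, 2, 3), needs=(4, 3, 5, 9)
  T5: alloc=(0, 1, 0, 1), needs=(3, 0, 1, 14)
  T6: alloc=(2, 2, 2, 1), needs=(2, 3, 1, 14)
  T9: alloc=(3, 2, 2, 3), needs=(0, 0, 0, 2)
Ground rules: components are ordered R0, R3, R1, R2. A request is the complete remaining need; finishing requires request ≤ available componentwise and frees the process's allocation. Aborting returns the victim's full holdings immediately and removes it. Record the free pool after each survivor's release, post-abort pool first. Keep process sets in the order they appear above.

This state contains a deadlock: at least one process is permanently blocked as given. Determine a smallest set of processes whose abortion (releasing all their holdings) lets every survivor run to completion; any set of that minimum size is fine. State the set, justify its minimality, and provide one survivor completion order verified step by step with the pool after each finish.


Minimum abort set: T5 and T6.
Key observation: aborting T5 and T6 returns (2, 3, 2, 2), and T3 — hopeless before — runs at step 4 with the returned capacity in the pool.
No one abort is enough; case by case: T3 alone leaves T5 blocked (short on R2); T8 alone leaves T3 blocked (short on R2); T7 alone leaves T3 blocked (short on R2); T5 alone leaves T3 blocked (short on R2); T6 alone leaves T3 blocked (short on R2); T9 alone leaves T3 blocked (short on R2).
Survivors finish in the order: T9, T8, T7, T3. Verifying each step (pool after the aborts first):
  pool = (2, 3, 2, 5)
  run T9 (needs (0, 0, 0, 2), free (2, 3, 2, 5)); after release of (3, 2, 2, 3) the pool is (5, 5, 4, 8)
  run T8 (needs (3, 2, 1, 1), free (5, 5, 4, 8)); after release of (1, 1, 3, 3) the pool is (6, 6, 7, 11)
  run T7 (needs (4, 3, 5, 9), free (6, 6, 7, 11)); after release of (3, 1, 2, 3) the pool is (9, 7, 9, 14)
  run T3 (needs (2, 3, 3, 14), free (9, 7, 9, 14)); after release of (0, 1, 0, 1) the pool is (9, 8, 9, 15)


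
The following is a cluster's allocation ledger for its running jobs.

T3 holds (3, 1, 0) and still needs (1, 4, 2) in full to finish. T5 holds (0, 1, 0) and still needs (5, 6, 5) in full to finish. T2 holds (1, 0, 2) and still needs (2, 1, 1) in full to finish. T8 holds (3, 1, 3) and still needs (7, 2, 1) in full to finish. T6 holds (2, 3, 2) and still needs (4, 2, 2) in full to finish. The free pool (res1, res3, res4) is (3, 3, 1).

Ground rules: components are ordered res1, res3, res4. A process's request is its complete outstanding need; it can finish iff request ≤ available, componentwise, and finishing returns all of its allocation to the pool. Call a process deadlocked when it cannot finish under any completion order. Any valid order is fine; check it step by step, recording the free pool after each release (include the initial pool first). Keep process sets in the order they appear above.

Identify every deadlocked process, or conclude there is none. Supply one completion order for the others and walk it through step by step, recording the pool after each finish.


Nothing here is deadlocked.
Key observation: starting with T2, each completion frees enough for the next — no one is permanently blocked.
The rest can finish in the order T2, T6, T5, T3, T8. Walking it through:
  pool = (3, 3, 1)
  T2: need (2, 1, 1) fits (3, 3, 1); releases (1, 0, 2), pool now (4, 3, 3)
  T6: need (4, 2, 2) fits (4, 3, 3); releases (2, 3, 2), pool now (6, 6, 5)
  T5: need (5, 6, 5) fits (6, 6, 5); releases (0, 1, 0), pool now (6, 7, 5)
  T3: need (1, 4, 2) fits (6, 7, 5); releases (3, 1, 0), pool now (9, 8, 5)
  T8: need (7, 2, 1) fits (9, 8, 5); releases (3, 1, 3), pool now (12, 9, 8)


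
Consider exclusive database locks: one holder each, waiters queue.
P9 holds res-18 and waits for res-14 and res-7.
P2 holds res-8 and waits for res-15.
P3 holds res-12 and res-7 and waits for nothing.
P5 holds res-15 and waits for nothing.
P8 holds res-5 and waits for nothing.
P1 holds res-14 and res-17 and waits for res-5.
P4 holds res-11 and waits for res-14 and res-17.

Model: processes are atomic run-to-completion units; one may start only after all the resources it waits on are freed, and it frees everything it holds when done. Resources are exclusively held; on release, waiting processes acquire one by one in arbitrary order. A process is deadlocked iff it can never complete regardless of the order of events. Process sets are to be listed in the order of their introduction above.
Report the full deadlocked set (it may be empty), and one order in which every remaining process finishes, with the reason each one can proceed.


Nothing here is deadlocked.
Key observation: every chain of waits terminates; starting from the processes that wait on nothing, all the rest unlock in turn.
One completion order for the rest: P8, P5, P3, P1, P4, P9, P2.
Check, step by step:
  run P8 (it waits on nothing); releases res-5
  run P5 (it waits on nothing); releases res-15
  run P3 (it waits on nothing); releases res-12 and res-7
  P1 waits on res-5 — all released -> runs and releases res-14 and res-17
  P4 waits on res-14 and res-17 — all released -> runs and releases res-11
  P9 waits on res-14 and res-7 — all released -> runs and releases res-18
  P2 waits on res-15 — all released -> runs and releases res-8


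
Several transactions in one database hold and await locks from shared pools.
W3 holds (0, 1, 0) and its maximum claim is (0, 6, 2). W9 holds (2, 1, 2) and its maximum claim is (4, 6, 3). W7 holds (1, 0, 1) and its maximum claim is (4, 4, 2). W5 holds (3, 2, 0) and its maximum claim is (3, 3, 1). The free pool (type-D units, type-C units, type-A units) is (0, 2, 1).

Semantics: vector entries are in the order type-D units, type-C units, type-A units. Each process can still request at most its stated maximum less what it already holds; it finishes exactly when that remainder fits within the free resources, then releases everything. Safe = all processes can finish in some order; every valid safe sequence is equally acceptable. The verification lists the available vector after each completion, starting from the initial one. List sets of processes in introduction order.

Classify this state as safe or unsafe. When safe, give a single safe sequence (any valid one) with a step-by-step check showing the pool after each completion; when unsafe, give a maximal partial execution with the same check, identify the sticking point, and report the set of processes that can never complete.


UNSAFE.
Key observation: the pool after W5, W7 is (4, 4, 2); every surviving request exceeds it in type-C units, so progress ends there.
Going as far as possible: W5, W7; after that, nothing fits. Verifying each step:
  pool = (0, 2, 1)
  W5: need (0, 1, 1) fits (0, 2, 1); releases (3, 2, 0), pool now (3, 4, 1)
  W7: need (3, 4, 1) fits (3, 4, 1); releases (1, 0, 1), pool now (4, 4, 2)
  W3 cannot run: need (0, 5, 2) vs free (4, 4, 2) (insufficient type-C units)
  W9 cannot run: need (2, 5, 1) vs free (4, 4, 2) (insufficient type-C units)
Processes that can never finish: W3 and W9.


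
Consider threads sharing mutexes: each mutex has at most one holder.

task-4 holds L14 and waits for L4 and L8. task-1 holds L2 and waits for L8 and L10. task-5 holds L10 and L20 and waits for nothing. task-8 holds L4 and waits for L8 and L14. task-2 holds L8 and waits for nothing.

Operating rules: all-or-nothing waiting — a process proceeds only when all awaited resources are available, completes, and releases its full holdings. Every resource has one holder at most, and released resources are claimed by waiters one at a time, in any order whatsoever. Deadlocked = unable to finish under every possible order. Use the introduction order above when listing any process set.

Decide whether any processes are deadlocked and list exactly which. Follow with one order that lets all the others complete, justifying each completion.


Deadlocked: task-4 and task-8.
Key observation: nobody on the ring task-4 -> task-8 -> task-4 can start until another member finishes, which never happens; no other process is dragged down with it.
The rest can finish in the order task-5, task-2, task-1.
Step-by-step check:
  task-5: no waits; runs immediately, freeing L10 and L20
  task-2: no waits; runs immediately, freeing L8
  task-1: everything it awaited (L8 and L10) is free; runs, freeing L2


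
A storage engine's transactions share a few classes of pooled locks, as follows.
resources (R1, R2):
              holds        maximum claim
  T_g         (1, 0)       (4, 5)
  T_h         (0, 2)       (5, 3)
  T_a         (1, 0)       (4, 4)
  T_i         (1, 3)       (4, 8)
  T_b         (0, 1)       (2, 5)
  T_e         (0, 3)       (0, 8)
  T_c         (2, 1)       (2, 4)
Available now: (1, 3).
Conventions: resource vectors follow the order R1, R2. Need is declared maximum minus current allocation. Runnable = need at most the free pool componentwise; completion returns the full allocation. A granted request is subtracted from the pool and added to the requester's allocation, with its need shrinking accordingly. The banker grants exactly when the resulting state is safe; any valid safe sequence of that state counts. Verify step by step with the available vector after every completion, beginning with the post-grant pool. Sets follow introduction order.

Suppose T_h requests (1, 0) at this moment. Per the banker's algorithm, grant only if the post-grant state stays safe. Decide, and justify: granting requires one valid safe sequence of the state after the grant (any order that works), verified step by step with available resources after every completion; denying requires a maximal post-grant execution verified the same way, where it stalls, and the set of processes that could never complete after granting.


DENY — the pretend-granted state is unsafe.
Key observation: T_c, T_b, T_e can finish, but then (2, 8) is all there is, and the blocked group's R1 demands exceed it.
On the post-grant state, T_c, T_b, T_e is a maximal run — nothing extends it. Step-by-step check:
  pool = (0, 3)
  T_c: need (0, 3) fits (0, 3); releases (2, 1), pool now (2, 4)
  T_b: need (2, 4) fits (2, 4); releases (0, 1), pool now (2, 5)
  T_e: need (0, 5) fits (2, 5); releases (0, 3), pool now (2, 8)
  blocked: T_g wants (3, 5), pool (2, 8) — not enough R1
  blocked: T_h wants (4, 1), pool (2, 8) — not enough R1
  blocked: T_a wants (3, 4), pool (2, 8) — not enough R1
  blocked: T_i wants (3, 5), pool (2, 8) — not enough R1
Had the request been granted, T_g, T_h, T_a and T_i could never finish.


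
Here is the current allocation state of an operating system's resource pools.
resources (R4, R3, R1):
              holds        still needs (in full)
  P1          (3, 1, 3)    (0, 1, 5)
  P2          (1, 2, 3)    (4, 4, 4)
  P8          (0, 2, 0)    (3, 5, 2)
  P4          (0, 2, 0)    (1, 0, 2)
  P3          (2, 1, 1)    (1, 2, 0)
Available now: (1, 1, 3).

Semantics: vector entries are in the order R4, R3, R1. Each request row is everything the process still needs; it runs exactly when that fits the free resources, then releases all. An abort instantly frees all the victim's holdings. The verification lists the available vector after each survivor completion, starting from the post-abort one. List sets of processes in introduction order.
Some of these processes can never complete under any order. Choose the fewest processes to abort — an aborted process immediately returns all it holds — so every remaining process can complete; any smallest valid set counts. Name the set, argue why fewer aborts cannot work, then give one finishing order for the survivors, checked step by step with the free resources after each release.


Abort P1.
Key observation: P2 had no path to completion before; after the abort of P1 ((3, 1, 3) returned), step 2 is where it fits.
No smaller set exists: with zero aborts the deadlock remains.
The survivors complete as P4, P2, P3, P8. Step-by-step check (starting from the post-abort pool):
  pool = (4, 2, 6)
  P4 needs (1, 0, 2) <= (4, 2, 6) -> finishes; pool += (0, 2, 0) = (4, 4, 6)
  P2 needs (4, 4, 4) <= (4, 4, 6) -> finishes; pool += (1, 2, 3) = (5, 6, 9)
  P3 needs (1, 2, 0) <= (5, 6, 9) -> finishes; pool += (2, 1, 1) = (7, 7, 10)
  P8 needs (3, 5, 2) <= (7, 7, 10) -> finishes; pool += (0, 2, 0) = (7, 9, 10)


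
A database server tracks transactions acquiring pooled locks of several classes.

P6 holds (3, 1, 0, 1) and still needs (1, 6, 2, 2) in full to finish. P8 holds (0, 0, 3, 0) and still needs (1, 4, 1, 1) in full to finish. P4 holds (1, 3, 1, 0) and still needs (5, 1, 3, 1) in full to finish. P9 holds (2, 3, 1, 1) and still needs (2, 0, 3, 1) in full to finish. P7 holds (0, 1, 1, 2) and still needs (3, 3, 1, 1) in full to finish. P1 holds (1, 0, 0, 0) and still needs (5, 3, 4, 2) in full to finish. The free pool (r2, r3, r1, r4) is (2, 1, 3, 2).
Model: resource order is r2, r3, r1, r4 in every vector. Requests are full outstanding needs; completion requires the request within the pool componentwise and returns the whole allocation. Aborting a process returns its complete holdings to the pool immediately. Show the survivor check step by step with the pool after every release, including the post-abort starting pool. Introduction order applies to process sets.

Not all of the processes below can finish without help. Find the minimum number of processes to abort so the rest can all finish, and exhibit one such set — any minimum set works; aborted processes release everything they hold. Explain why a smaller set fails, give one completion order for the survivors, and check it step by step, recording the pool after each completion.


The answer: abort P6.
Key observation: P4 was stuck for good until P6 gave back (3, 1, 0, 1); in the order shown it finishes at step 2.
Why nothing smaller works: aborting no one leaves the state deadlocked as given.
One survivor order: P9, P4, P8, P7, P1. Verifying each step (post-abort pool first):
  pool = (5, 2, 3, 3)
  run P9 (needs (2, 0, 3, 1), free (5, 2, 3, 3)); after release of (2, 3, 1, 1) the pool is (7, 5, 4, 4)
  run P4 (needs (5, 1, 3, 1), free (7, 5, 4, 4)); after release of (1, 3, 1, 0) the pool is (8, 8, 5, 4)
  run P8 (needs (1, 4, 1, 1), free (8, 8, 5, 4)); after release of (0, 0, 3, 0) the pool is (8, 8, 8, 4)
  run P7 (needs (3, 3, 1, 1), free (8, 8, 8, 4)); after release of (0, 1, 1, 2) the pool is (8, 9, 9, 6)
  run P1 (needs (5, 3, 4, 2), free (8, 9, 9, 6)); after release of (1, 0, 0, 0) the pool is (9, 9, 9, 6)


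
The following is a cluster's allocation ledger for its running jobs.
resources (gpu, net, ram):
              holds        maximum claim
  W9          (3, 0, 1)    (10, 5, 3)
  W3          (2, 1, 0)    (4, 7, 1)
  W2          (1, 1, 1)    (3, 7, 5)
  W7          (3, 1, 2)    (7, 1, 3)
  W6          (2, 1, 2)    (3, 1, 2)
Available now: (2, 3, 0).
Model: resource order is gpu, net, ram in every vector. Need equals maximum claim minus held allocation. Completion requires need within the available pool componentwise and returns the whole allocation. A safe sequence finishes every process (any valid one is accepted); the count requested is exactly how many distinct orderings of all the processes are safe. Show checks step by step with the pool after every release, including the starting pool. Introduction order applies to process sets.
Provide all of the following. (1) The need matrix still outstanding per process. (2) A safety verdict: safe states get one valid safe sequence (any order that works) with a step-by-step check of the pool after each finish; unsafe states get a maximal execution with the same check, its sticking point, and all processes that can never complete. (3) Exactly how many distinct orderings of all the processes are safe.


(1) Need matrix, components ordered gpu, net, ram:
  W9: (7, 5, 2)
  W3: (2, 6, 1)
  W2: (2, 6, 4)
  W7: (4, 0, 1)
  W6: (1, 0, 0)
(2) The state is UNSAFE.
Key observation: after W6, W7, W9 complete, (10, 5, 5) is the best the pool ever gets, yet each leftover process wants more net.
The run W6, W7, W9 cannot be extended any further. Step-by-step check:
  pool = (2, 3, 0)
  W6: need (1, 0, 0) fits (2, 3, 0); releases (2, 1, 2), pool now (4, 4, 2)
  W7: need (4, 0, 1) fits (4, 4, 2); releases (3, 1, 2), pool now (7, 5, 4)
  W9: need (7, 5, 2) fits (7, 5, 4); releases (3, 0, 1), pool now (10, 5, 5)
  W3 cannot run: need (2, 6, 1) vs free (10, 5, 5) (insufficient net)
  W2 cannot run: need (2, 6, 4) vs free (10, 5, 5) (insufficient net)
Processes that can never finish: W3 and W2.
(3) The exact count: 0 of the possible complete orderings are safe sequences.


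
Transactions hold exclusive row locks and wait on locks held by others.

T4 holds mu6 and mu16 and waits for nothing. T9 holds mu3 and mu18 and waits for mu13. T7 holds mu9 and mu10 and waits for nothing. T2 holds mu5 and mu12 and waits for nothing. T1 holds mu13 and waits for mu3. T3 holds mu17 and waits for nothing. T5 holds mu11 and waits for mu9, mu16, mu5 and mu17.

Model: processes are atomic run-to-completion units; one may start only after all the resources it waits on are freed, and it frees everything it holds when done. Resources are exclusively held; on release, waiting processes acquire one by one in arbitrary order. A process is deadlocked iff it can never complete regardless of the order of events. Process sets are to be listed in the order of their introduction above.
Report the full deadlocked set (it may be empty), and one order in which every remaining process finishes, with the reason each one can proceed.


Deadlocked set: T9 and T1.
Key observation: nobody on the ring T9 -> T1 -> T9 can start until another member finishes, which never happens; no other process is dragged down with it.
One completion order for the rest: T2, T3, T7, T4, T5.
Walking it through:
  run T2 (it waits on nothing); releases mu5 and mu12
  run T3 (it waits on nothing); releases mu17
  run T7 (it waits on nothing); releases mu9 and mu10
  run T4 (it waits on nothing); releases mu6 and mu16
  T5: everything it awaited (mu9, mu16, mu5 and mu17) is free; runs, freeing mu11


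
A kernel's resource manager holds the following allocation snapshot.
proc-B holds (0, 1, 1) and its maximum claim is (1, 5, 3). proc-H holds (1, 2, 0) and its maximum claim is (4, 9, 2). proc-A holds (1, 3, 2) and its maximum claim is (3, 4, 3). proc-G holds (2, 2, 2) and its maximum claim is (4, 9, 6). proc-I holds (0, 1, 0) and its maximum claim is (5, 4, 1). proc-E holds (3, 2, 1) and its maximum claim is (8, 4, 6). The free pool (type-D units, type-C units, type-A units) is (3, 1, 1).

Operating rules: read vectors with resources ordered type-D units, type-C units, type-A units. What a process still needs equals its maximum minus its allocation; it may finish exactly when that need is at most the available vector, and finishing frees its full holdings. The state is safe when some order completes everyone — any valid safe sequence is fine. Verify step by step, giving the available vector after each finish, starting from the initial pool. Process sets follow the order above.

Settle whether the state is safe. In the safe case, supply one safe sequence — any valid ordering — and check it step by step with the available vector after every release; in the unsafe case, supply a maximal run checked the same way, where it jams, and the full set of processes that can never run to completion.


The state is UNSAFE.
Key observation: after proc-A, proc-B the pool peaks at (4, 5, 4), and each blocked process is short somewhere: proc-H on type-C units; proc-G on type-C units; proc-I on type-D units; proc-E on type-D units, type-A units.
The run proc-A, proc-B cannot be extended any further. Check, step by step:
  pool = (3, 1, 1)
  run proc-A (needs (2, 1, 1), free (3, 1, 1)); after release of (1, 3, 2) the pool is (4, 4, 3)
  run proc-B (needs (1, 4, 2), free (4, 4, 3)); after release of (0, 1, 1) the pool is (4, 5, 4)
  proc-H cannot run: need (3, 7, 2) vs free (4, 5, 4) (insufficient type-C units)
  proc-G cannot run: need (2, 7, 4) vs free (4, 5, 4) (insufficient type-C units)
  proc-I cannot run: need (5, 3, 1) vs free (4, 5, 4) (insufficient type-D units)
  proc-E cannot run: need (5, 2, 5) vs free (4, 5, 4) (insufficient type-D units and type-A units)
Permanently blocked: proc-H, proc-G, proc-I and proc-E.


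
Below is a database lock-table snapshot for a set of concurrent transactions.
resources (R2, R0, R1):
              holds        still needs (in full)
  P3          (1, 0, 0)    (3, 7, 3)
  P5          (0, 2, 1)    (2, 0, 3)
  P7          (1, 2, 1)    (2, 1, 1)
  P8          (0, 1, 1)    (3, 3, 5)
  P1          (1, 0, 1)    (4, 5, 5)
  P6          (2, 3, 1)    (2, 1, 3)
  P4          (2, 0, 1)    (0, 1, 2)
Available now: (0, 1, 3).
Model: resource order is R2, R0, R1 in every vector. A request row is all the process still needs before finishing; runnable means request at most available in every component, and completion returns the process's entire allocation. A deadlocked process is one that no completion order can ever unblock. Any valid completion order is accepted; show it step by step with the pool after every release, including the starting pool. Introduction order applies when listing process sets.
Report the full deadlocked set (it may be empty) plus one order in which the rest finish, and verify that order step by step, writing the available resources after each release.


No process is deadlocked.
Key observation: there is always a runnable process — P4 first — so the state unwinds completely.
The rest can finish in the order P4, P6, P7, P8, P3, P1, P5. Verifying each step:
  pool = (0, 1, 3)
  P4: need (0, 1, 2) fits (0, 1, 3); releases (2, 0, 1), pool now (2, 1, 4)
  P6: need (2, 1, 3) fits (2, 1, 4); releases (2, 3, 1), pool now (4, 4, 5)
  P7: need (2, 1, 1) fits (4, 4, 5); releases (1, 2, 1), pool now (5, 6, 6)
  P8: need (3, 3, 5) fits (5, 6, 6); releases (0, 1, 1), pool now (5, 7, 7)
  P3: need (3, 7, 3) fits (5, 7, 7); releases (1, 0, 0), pool now (6, 7, 7)
  P1: need (4, 5, 5) fits (6, 7, 7); releases (1, 0, 1), pool now (7, 7, 8)
  P5: need (2, 0, 3) fits (7, 7, 8); releases (0, 2, 1), pool now (7, 9, 9)


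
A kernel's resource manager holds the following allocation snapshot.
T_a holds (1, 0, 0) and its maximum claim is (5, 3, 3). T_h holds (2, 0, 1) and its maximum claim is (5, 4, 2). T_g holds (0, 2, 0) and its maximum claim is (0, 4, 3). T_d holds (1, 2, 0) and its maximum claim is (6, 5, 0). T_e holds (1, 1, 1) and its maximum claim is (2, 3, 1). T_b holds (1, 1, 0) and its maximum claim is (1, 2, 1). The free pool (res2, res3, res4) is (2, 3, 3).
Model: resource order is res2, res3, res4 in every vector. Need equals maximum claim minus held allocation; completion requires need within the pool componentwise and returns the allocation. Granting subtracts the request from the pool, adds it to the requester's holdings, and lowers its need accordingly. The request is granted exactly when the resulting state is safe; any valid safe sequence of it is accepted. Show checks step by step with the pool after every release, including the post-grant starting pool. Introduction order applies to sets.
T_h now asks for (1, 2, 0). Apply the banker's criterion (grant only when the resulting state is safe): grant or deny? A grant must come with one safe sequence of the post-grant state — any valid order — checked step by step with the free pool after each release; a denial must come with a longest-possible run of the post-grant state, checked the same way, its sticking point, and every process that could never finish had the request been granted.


GRANT — the state after the grant stays safe, e.g. via T_b, T_h, T_g, T_d, T_e, T_a.
Key observation: the transfer keeps a workable pool ((1, 1, 3)); T_b starts the safe sequence.
Verifying the post-grant state step by step:
  pool = (1, 1, 3)
  T_b needs (0, 1, 1) <= (1, 1, 3) -> finishes; pool += (1, 1, 0) = (2, 2, 3)
  T_h needs (2, 2, 1) <= (2, 2, 3) -> finishes; pool += (3, 2, 1) = (5, 4, 4)
  T_g needs (0, 2, 3) <= (5, 4, 4) -> finishes; pool += (0, 2, 0) = (5, 6, 4)
  T_d needs (5, 3, 0) <= (5, 6, 4) -> finishes; pool += (1, 2, 0) = (6, 8, 4)
  T_e needs (1, 2, 0) <= (6, 8, 4) -> finishes; pool += (1, 1, 1) = (7, 9, 5)
  T_a needs (4, 3, 3) <= (7, 9, 5) -> finishes; pool += (1, 0, 0) = (8, 9, 5)


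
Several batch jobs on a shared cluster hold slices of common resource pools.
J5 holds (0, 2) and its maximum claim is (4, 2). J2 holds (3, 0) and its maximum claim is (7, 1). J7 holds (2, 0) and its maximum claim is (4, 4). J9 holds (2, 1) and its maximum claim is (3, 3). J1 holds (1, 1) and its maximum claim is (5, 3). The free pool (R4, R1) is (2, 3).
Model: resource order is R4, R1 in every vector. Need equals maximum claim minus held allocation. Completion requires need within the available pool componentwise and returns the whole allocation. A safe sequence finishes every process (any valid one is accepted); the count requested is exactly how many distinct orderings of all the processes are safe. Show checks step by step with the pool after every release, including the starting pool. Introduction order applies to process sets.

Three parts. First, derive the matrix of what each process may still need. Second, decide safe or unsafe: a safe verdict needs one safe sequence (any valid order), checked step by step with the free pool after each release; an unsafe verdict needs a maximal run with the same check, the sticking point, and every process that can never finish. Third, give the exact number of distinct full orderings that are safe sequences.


(1) Remaining need (order R4, R1):
  J5: (4, 0)
  J2: (4, 1)
  J7: (2, 4)
  J9: (1, 2)
  J1: (4, 2)
(2) The state is SAFE; one workable sequence: J9, J7, J5, J2, J1.
Key observation: reading the order forward, J7 is the first process whose need (2, 4) meets the free pool (4, 4) exactly on a resource it requests.
Walking it through:
  pool = (2, 3)
  J9 needs (1, 2) <= (2, 3) -> finishes; pool += (2, 1) = (4, 4)
  J7 needs (2, 4) <= (4, 4) -> finishes; pool += (2, 0) = (6, 4)
  J5 needs (4, 0) <= (6, 4) -> finishes; pool += (0, 2) = (6, 6)
  J2 needs (4, 1) <= (6, 6) -> finishes; pool += (3, 0) = (9, 6)
  J1 needs (4, 2) <= (9, 6) -> finishes; pool += (1, 1) = (10, 7)
(3) Exactly 24 of the possible complete orderings are safe sequences.


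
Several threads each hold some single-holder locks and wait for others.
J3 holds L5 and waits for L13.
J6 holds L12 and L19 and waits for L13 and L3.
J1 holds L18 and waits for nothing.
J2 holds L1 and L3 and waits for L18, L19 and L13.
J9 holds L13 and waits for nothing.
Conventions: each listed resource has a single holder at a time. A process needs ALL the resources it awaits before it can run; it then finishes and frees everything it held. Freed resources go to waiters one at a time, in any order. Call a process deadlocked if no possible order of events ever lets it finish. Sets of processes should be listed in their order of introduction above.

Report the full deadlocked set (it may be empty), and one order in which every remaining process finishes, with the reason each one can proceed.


Deadlocked set: J6 and J2.
Key observation: the waits loop around J6 -> J2 -> J6 with no way out; no other process is dragged down with it.
A valid finishing order for the others: J1, J9, J3.
Walking it through:
  J1 waits on nothing -> runs at once and releases L18
  J9 waits on nothing -> runs at once and releases L13
  J3 waits on L13 — all released -> runs and releases L5


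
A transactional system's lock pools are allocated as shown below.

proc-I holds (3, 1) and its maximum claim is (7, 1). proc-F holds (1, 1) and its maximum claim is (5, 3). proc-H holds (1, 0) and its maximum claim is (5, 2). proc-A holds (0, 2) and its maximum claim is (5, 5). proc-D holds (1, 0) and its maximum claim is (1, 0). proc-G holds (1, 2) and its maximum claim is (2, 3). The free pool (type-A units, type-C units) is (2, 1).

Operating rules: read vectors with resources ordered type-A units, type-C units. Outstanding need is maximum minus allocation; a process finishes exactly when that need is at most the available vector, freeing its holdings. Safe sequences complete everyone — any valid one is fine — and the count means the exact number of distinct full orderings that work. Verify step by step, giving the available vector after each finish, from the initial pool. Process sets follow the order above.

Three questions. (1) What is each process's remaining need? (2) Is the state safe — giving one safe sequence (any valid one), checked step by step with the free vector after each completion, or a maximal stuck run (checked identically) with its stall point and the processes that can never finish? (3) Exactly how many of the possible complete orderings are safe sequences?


(1) Remaining need (order type-A units, type-C units):
  proc-I: (4, 0)
  proc-F: (4, 2)
  proc-H: (4, 2)
  proc-A: (5, 3)
  proc-D: (0, 0)
  proc-G: (1, 1)
(2) SAFE, for example via the order proc-D, proc-G, proc-H, proc-F, proc-I, proc-A.
Key observation: reading the order forward, proc-G is the first process whose need (1, 1) meets the free pool (3, 1) exactly on a resource it requests.
Step-by-step check:
  pool = (2, 1)
  run proc-D (needs (0, 0), free (2, 1)); after release of (1, 0) the pool is (3, 1)
  run proc-G (needs (1, 1), free (3, 1)); after release of (1, 2) the pool is (4, 3)
  run proc-H (needs (4, 2), free (4, 3)); after release of (1, 0) the pool is (5, 3)
  run proc-F (needs (4, 2), free (5, 3)); after release of (1, 1) the pool is (6, 4)
  run proc-I (needs (4, 0), free (6, 4)); after release of (3, 1) the pool is (9, 5)
  run proc-A (needs (5, 3), free (9, 5)); after release of (0, 2) the pool is (9, 7)
(3) Precisely 36 of the possible complete orderings are safe sequences.
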